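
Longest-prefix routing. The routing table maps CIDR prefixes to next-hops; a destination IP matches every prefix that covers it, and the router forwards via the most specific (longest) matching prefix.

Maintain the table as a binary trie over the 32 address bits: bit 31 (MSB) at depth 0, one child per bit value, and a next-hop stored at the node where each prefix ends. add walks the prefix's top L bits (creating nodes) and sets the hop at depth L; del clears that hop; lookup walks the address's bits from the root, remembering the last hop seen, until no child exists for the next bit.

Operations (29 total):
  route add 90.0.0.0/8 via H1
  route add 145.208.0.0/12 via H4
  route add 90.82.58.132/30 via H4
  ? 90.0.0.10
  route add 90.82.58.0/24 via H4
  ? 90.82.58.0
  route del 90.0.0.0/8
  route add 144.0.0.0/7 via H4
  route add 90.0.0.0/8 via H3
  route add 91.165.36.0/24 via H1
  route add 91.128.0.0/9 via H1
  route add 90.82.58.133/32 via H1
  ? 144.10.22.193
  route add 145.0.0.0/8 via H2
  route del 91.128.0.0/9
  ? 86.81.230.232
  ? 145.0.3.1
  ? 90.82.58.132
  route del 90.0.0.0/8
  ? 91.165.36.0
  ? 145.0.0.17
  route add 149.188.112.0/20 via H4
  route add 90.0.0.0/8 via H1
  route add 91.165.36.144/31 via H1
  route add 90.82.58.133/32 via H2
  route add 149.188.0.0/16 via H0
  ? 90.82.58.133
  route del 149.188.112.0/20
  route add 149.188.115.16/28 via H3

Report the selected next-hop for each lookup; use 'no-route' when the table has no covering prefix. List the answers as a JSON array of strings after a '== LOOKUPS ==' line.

Apply in order:
  + 90.0.0.0/8 (H1) depth=8
  + 145.208.0.0/12 (H4) depth=12
  + 90.82.58.132/30 (H4) depth=30
  lookup 90.0.0.10: bits 010110100 walk d0:-→d1:-→d2:-→d3:-→d4:-→d5:-→d6:-→d7:-→d8:H1→d9:- -> H1
  + 90.82.58.0/24 (H4) depth=24
  lookup 90.82.58.0: bits 010110100101001000111010 walk d0:-→d1:-→d2:-→d3:-→d4:-→d5:-→d6:-→d7:-→d8:H1→d9:-→d10:-→d11:-→d12:-→d13:-→d14:-→d15:-→d16:-→d17:-→d18:-→d19:-→d20:-→d21:-→d22:-→d23:-→d24:H4 -> H4
  - 90.0.0.0/8 clear@8
  + 144.0.0.0/7 (H4) depth=7
  + 90.0.0.0/8 (H3) depth=8
  + 91.165.36.0/24 (H1) depth=24
  + 91.128.0.0/9 (H1) depth=9
  + 90.82.58.133/32 (H1) depth=32
  lookup 144.10.22.193: bits 1001000 walk d0:-→d1:-→d2:-→d3:-→d4:-→d5:-→d6:-→d7:H4 -> H4
  + 145.0.0.0/8 (H2) depth=8
  - 91.128.0.0/9 clear@9
  lookup 86.81.230.232: bits 0101 walk d0:-→d1:-→d2:-→d3:-→d4:- -> no-route
  lookup 145.0.3.1: bits 10010001 walk d0:-→d1:-→d2:-→d3:-→d4:-→d5:-→d6:-→d7:H4→d8:H2 -> H2
  lookup 90.82.58.132: bits 0101101001010010001110101000010 walk d0:-→d1:-→d2:-→d3:-→d4:-→d5:-→d6:-→d7:-→d8:H3→d9:-→d10:-→d11:-→d12:-→d13:-→d14:-→d15:-→d16:-→d17:-→d18:-→d19:-→d20:-→d21:-→d22:-→d23:-→d24:H4→d25:-→d26:-→d27:-→d28:-→d29:-→d30:H4→d31:- -> H4
  - 90.0.0.0/8 clear@8
  lookup 91.165.36.0: bits 010110111010010100100100 walk d0:-→d1:-→d2:-→d3:-→d4:-→d5:-→d6:-→d7:-→d8:-→d9:-→d10:-→d11:-→d12:-→d13:-→d14:-→d15:-→d16:-→d17:-→d18:-→d19:-→d20:-→d21:-→d22:-→d23:-→d24:H1 -> H1
  lookup 145.0.0.17: bits 10010001 walk d0:-→d1:-→d2:-→d3:-→d4:-→d5:-→d6:-→d7:H4→d8:H2 -> H2
  + 149.188.112.0/20 (H4) depth=20
  + 90.0.0.0/8 (H1) depth=8
  + 91.165.36.144/31 (H1) depth=31
  + 90.82.58.133/32 (H2) depth=32
  + 149.188.0.0/16 (H0) depth=16
  lookup 90.82.58.133: bits 01011010010100100011101010000101 walk d0:-→d1:-→d2:-→d3:-→d4:-→d5:-→d6:-→d7:-→d8:H1→d9:-→d10:-→d11:-→d12:-→d13:-→d14:-→d15:-→d16:-→d17:-→d18:-→d19:-→d20:-→d21:-→d22:-→d23:-→d24:H4→d25:-→d26:-→d27:-→d28:-→d29:-→d30:H4→d31:-→d32:H2 -> H2
  - 149.188.112.0/20 clear@20
  + 149.188.115.16/28 (H3) depth=28

== LOOKUPS ==
["H1","H4","H4","no-route","H2","H4","H1","H2","H2"]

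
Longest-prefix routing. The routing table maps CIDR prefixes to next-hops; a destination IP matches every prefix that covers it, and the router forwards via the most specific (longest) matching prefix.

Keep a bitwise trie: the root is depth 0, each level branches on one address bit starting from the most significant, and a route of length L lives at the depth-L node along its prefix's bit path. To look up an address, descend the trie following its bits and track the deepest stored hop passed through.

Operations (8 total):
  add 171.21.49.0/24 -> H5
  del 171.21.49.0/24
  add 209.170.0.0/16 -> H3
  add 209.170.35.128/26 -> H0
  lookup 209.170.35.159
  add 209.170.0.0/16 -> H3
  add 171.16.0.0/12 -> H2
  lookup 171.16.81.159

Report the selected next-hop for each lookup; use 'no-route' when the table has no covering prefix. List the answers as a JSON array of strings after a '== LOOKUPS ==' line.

Process each operation:
  add 171.21.49.0/24 -> H5 at depth 24
  del 171.21.49.0/24 (clear depth 24)
  add 209.170.0.0/16 -> H3 at depth 16
  add 209.170.35.128/26 -> H0 at depth 26
  Q 209.170.35.159: descend 11010001101010100010001110 ; hops seen [H3,H0] ; pick H0
  add 209.170.0.0/16 -> H3 at depth 16
  add 171.16.0.0/12 -> H2 at depth 12
  Q 171.16.81.159: descend 1010101100010 ; hops seen [H2] ; pick H2

== LOOKUPS ==
["H0","H2"]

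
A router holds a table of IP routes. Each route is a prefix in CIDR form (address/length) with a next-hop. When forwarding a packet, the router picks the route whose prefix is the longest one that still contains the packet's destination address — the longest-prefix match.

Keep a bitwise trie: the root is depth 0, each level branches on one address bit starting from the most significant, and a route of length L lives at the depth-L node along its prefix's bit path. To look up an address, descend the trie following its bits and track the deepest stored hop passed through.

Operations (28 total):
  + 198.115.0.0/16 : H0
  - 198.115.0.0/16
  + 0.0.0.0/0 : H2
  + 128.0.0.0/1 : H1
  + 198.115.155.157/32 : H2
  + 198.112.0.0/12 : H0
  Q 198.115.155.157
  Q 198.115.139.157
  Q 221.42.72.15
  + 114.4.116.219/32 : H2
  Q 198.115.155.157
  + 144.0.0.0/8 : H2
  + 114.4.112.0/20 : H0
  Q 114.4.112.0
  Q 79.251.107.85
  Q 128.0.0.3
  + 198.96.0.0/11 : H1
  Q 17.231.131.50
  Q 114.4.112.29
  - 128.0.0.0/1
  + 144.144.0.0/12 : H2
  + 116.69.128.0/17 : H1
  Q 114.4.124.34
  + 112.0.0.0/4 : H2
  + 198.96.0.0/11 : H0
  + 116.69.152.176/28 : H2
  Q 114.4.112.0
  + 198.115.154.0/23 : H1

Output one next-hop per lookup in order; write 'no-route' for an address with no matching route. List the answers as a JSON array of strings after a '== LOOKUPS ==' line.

Process each operation:
  + 198.115.0.0/16 (H0) depth=16
  del 198.115.0.0/16 (clear depth 16)
  + 0.0.0.0/0 (H2) depth=0
  + 128.0.0.0/1 (H1) depth=1
  + 198.115.155.157/32 (H2) depth=32
  + 198.112.0.0/12 (H0) depth=12
  lookup 198.115.155.157: bits 11000110011100111001101110011101 walk d0:H2→d1:H1→d2:-→d3:-→d4:-→d5:-→d6:-→d7:-→d8:-→d9:-→d10:-→d11:-→d12:H0→d13:-→d14:-→d15:-→d16:-→d17:-→d18:-→d19:-→d20:-→d21:-→d22:-→d23:-→d24:-→d25:-→d26:-→d27:-→d28:-→d29:-→d30:-→d31:-→d32:H2 -> H2
  lookup 198.115.139.157: bits 1100011001110011100 walk d0:H2→d1:H1→d2:-→d3:-→d4:-→d5:-→d6:-→d7:-→d8:-→d9:-→d10:-→d11:-→d12:H0→d13:-→d14:-→d15:-→d16:-→d17:-→d18:-→d19:- -> H0
  lookup 221.42.72.15: bits 110 walk d0:H2→d1:H1→d2:-→d3:- -> H1
  + 114.4.116.219/32 (H2) depth=32
  lookup 198.115.155.157: bits 11000110011100111001101110011101 walk d0:H2→d1:H1→d2:-→d3:-→d4:-→d5:-→d6:-→d7:-→d8:-→d9:-→d10:-→d11:-→d12:H0→d13:-→d14:-→d15:-→d16:-→d17:-→d18:-→d19:-→d20:-→d21:-→d22:-→d23:-→d24:-→d25:-→d26:-→d27:-→d28:-→d29:-→d30:-→d31:-→d32:H2 -> H2
  + 144.0.0.0/8 (H2) depth=8
  + 114.4.112.0/20 (H0) depth=20
  lookup 114.4.112.0: bits 011100100000010001110 walk d0:H2→d1:-→d2:-→d3:-→d4:-→d5:-→d6:-→d7:-→d8:-→d9:-→d10:-→d11:-→d12:-→d13:-→d14:-→d15:-→d16:-→d17:-→d18:-→d19:-→d20:H0→d21:- -> H0
  lookup 79.251.107.85: bits 01 walk d0:H2→d1:-→d2:- -> H2
  lookup 128.0.0.3: bits 100 walk d0:H2→d1:H1→d2:-→d3:- -> H1
  + 198.96.0.0/11 (H1) depth=11
  lookup 17.231.131.50: bits 0 walk d0:H2→d1:- -> H2
  lookup 114.4.112.29: bits 011100100000010001110 walk d0:H2→d1:-→d2:-→d3:-→d4:-→d5:-→d6:-→d7:-→d8:-→d9:-→d10:-→d11:-→d12:-→d13:-→d14:-→d15:-→d16:-→d17:-→d18:-→d19:-→d20:H0→d21:- -> H0
  del 128.0.0.0/1 (clear depth 1)
  + 144.144.0.0/12 (H2) depth=12
  + 116.69.128.0/17 (H1) depth=17
  lookup 114.4.124.34: bits 01110010000001000111 walk d0:H2→d1:-→d2:-→d3:-→d4:-→d5:-→d6:-→d7:-→d8:-→d9:-→d10:-→d11:-→d12:-→d13:-→d14:-→d15:-→d16:-→d17:-→d18:-→d19:-→d20:H0 -> H0
  + 112.0.0.0/4 (H2) depth=4
  + 198.96.0.0/11 (H0) depth=11
  + 116.69.152.176/28 (H2) depth=28
  lookup 114.4.112.0: bits 011100100000010001110 walk d0:H2→d1:-→d2:-→d3:-→d4:H2→d5:-→d6:-→d7:-→d8:-→d9:-→d10:-→d11:-→d12:-→d13:-→d14:-→d15:-→d16:-→d17:-→d18:-→d19:-→d20:H0→d21:- -> H0
  + 198.115.154.0/23 (H1) depth=23

== LOOKUPS ==
["H2","H0","H1","H2","H0","H2","H1","H2","H0","H0","H0"]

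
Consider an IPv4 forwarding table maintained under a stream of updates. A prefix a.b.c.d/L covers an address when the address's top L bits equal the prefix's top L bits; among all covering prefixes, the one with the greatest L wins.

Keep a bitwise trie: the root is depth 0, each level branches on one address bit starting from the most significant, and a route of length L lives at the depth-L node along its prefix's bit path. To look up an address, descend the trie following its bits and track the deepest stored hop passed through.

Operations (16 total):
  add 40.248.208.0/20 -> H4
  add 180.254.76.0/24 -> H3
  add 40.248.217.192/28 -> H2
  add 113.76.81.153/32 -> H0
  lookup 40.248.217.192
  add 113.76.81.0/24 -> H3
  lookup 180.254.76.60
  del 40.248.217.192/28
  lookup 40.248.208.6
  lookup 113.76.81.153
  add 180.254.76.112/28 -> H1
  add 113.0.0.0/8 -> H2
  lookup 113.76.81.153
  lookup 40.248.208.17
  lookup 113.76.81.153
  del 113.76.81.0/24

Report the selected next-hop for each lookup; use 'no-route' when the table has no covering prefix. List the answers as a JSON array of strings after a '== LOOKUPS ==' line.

Process each operation:
  + 40.248.208.0/20 (H4) depth=20
  + 180.254.76.0/24 (H3) depth=24
  + 40.248.217.192/28 (H2) depth=28
  + 113.76.81.153/32 (H0) depth=32
  ? 40.248.217.192  path d0:-→d1:-→d2:-→d3:-→d4:-→d5:-→d6:-→d7:-→d8:-→d9:-→d10:-→d11:-→d12:-→d13:-→d14:-→d15:-→d16:-→d17:-→d18:-→d19:-→d20:H4→d21:-→d22:-→d23:-→d24:-→d25:-→d26:-→d27:-→d28:H2  best=H2
  + 113.76.81.0/24 (H3) depth=24
  ? 180.254.76.60  path d0:-→d1:-→d2:-→d3:-→d4:-→d5:-→d6:-→d7:-→d8:-→d9:-→d10:-→d11:-→d12:-→d13:-→d14:-→d15:-→d16:-→d17:-→d18:-→d19:-→d20:-→d21:-→d22:-→d23:-→d24:H3  best=H3
  del 40.248.217.192/28 (clear depth 28)
  ? 40.248.208.6  path d0:-→d1:-→d2:-→d3:-→d4:-→d5:-→d6:-→d7:-→d8:-→d9:-→d10:-→d11:-→d12:-→d13:-→d14:-→d15:-→d16:-→d17:-→d18:-→d19:-→d20:H4  best=H4
  ? 113.76.81.153  path d0:-→d1:-→d2:-→d3:-→d4:-→d5:-→d6:-→d7:-→d8:-→d9:-→d10:-→d11:-→d12:-→d13:-→d14:-→d15:-→d16:-→d17:-→d18:-→d19:-→d20:-→d21:-→d22:-→d23:-→d24:H3→d25:-→d26:-→d27:-→d28:-→d29:-→d30:-→d31:-→d32:H0  best=H0
  + 180.254.76.112/28 (H1) depth=28
  + 113.0.0.0/8 (H2) depth=8
  ? 113.76.81.153  path d0:-→d1:-→d2:-→d3:-→d4:-→d5:-→d6:-→d7:-→d8:H2→d9:-→d10:-→d11:-→d12:-→d13:-→d14:-→d15:-→d16:-→d17:-→d18:-→d19:-→d20:-→d21:-→d22:-→d23:-→d24:H3→d25:-→d26:-→d27:-→d28:-→d29:-→d30:-→d31:-→d32:H0  best=H0
  ? 40.248.208.17  path d0:-→d1:-→d2:-→d3:-→d4:-→d5:-→d6:-→d7:-→d8:-→d9:-→d10:-→d11:-→d12:-→d13:-→d14:-→d15:-→d16:-→d17:-→d18:-→d19:-→d20:H4  best=H4
  ? 113.76.81.153  path d0:-→d1:-→d2:-→d3:-→d4:-→d5:-→d6:-→d7:-→d8:H2→d9:-→d10:-→d11:-→d12:-→d13:-→d14:-→d15:-→d16:-→d17:-→d18:-→d19:-→d20:-→d21:-→d22:-→d23:-→d24:H3→d25:-→d26:-→d27:-→d28:-→d29:-→d30:-→d31:-→d32:H0  best=H0
  del 113.76.81.0/24 (clear depth 24)

== LOOKUPS ==
["H2","H3","H4","H0","H0","H4","H0"]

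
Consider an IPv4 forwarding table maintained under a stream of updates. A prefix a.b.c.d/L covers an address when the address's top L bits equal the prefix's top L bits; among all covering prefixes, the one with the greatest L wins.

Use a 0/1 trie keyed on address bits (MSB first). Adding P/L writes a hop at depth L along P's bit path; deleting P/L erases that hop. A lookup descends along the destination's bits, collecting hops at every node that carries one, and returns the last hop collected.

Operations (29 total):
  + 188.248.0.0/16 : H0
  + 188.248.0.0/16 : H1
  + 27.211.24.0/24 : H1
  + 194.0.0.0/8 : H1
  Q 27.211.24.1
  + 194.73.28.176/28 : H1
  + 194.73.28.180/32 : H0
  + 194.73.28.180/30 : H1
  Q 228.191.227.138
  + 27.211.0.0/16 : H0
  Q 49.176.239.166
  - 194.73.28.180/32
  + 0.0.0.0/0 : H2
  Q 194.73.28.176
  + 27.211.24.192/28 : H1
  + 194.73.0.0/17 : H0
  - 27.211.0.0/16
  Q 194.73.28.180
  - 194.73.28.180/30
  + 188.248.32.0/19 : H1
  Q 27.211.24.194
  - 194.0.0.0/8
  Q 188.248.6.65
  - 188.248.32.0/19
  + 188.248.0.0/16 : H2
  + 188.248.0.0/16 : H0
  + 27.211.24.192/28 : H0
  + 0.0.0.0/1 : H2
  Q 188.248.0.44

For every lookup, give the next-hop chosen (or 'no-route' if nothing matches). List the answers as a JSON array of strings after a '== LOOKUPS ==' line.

Trace:
  add 188.248.0.0/16 -> H0 at depth 16
  add 188.248.0.0/16 -> H1 at depth 16
  add 27.211.24.0/24 -> H1 at depth 24
  add 194.0.0.0/8 -> H1 at depth 8
  Q 27.211.24.1: descend 000110111101001100011000 ; hops seen [H1] ; pick H1
  add 194.73.28.176/28 -> H1 at depth 28
  add 194.73.28.180/32 -> H0 at depth 32
  add 194.73.28.180/30 -> H1 at depth 30
  Q 228.191.227.138: descend 11 ; hops seen [∅] ; pick no-route
  add 27.211.0.0/16 -> H0 at depth 16
  Q 49.176.239.166: descend 00 ; hops seen [∅] ; pick no-route
  del 194.73.28.180/32 (clear depth 32)
  add 0.0.0.0/0 -> H2 at depth 0
  Q 194.73.28.176: descend 11000010010010010001110010110 ; hops seen [H2,H1,H1] ; pick H1
  add 27.211.24.192/28 -> H1 at depth 28
  add 194.73.0.0/17 -> H0 at depth 17
  del 27.211.0.0/16 (clear depth 16)
  Q 194.73.28.180: descend 11000010010010010001110010110100 ; hops seen [H2,H1,H0,H1,H1] ; pick H1
  del 194.73.28.180/30 (clear depth 30)
  add 188.248.32.0/19 -> H1 at depth 19
  Q 27.211.24.194: descend 0001101111010011000110001100 ; hops seen [H2,H1,H1] ; pick H1
  del 194.0.0.0/8 (clear depth 8)
  Q 188.248.6.65: descend 101111001111100000 ; hops seen [H2,H1] ; pick H1
  del 188.248.32.0/19 (clear depth 19)
  add 188.248.0.0/16 -> H2 at depth 16
  add 188.248.0.0/16 -> H0 at depth 16
  add 27.211.24.192/28 -> H0 at depth 28
  add 0.0.0.0/1 -> H2 at depth 1
  Q 188.248.0.44: descend 101111001111100000 ; hops seen [H2,H0] ; pick H0

== LOOKUPS ==
["H1","no-route","no-route","H1","H1","H1","H1","H0"]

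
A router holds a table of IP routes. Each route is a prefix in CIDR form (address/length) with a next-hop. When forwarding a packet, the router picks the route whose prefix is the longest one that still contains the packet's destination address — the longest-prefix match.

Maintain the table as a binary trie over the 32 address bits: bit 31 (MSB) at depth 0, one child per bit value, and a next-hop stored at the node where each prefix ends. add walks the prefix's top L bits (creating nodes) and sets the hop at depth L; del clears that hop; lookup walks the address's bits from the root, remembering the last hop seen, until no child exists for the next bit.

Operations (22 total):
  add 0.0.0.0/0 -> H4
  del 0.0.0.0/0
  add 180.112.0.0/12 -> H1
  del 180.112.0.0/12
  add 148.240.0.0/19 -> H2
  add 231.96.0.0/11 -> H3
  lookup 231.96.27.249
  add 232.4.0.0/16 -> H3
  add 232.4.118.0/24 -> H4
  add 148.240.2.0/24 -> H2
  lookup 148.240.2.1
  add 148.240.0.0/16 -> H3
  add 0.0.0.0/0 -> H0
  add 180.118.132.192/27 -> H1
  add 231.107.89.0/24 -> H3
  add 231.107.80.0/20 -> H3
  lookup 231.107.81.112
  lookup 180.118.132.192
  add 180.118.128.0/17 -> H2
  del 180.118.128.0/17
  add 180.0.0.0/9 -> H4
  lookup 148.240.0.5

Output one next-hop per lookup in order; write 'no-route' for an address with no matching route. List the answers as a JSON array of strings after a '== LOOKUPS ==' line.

Process each operation:
  + 0.0.0.0/0 (H4) depth=0
  - 0.0.0.0/0 clear@0
  + 180.112.0.0/12 (H1) depth=12
  - 180.112.0.0/12 clear@12
  + 148.240.0.0/19 (H2) depth=19
  + 231.96.0.0/11 (H3) depth=11
  ? 231.96.27.249  path d0:-→d1:-→d2:-→d3:-→d4:-→d5:-→d6:-→d7:-→d8:-→d9:-→d10:-→d11:H3  best=H3
  + 232.4.0.0/16 (H3) depth=16
  + 232.4.118.0/24 (H4) depth=24
  + 148.240.2.0/24 (H2) depth=24
  ? 148.240.2.1  path d0:-→d1:-→d2:-→d3:-→d4:-→d5:-→d6:-→d7:-→d8:-→d9:-→d10:-→d11:-→d12:-→d13:-→d14:-→d15:-→d16:-→d17:-→d18:-→d19:H2→d20:-→d21:-→d22:-→d23:-→d24:H2  best=H2
  + 148.240.0.0/16 (H3) depth=16
  + 0.0.0.0/0 (H0) depth=0
  + 180.118.132.192/27 (H1) depth=27
  + 231.107.89.0/24 (H3) depth=24
  + 231.107.80.0/20 (H3) depth=20
  ? 231.107.81.112  path d0:H0→d1:-→d2:-→d3:-→d4:-→d5:-→d6:-→d7:-→d8:-→d9:-→d10:-→d11:H3→d12:-→d13:-→d14:-→d15:-→d16:-→d17:-→d18:-→d19:-→d20:H3  best=H3
  ? 180.118.132.192  path d0:H0→d1:-→d2:-→d3:-→d4:-→d5:-→d6:-→d7:-→d8:-→d9:-→d10:-→d11:-→d12:-→d13:-→d14:-→d15:-→d16:-→d17:-→d18:-→d19:-→d20:-→d21:-→d22:-→d23:-→d24:-→d25:-→d26:-→d27:H1  best=H1
  + 180.118.128.0/17 (H2) depth=17
  - 180.118.128.0/17 clear@17
  + 180.0.0.0/9 (H4) depth=9
  ? 148.240.0.5  path d0:H0→d1:-→d2:-→d3:-→d4:-→d5:-→d6:-→d7:-→d8:-→d9:-→d10:-→d11:-→d12:-→d13:-→d14:-→d15:-→d16:H3→d17:-→d18:-→d19:H2→d20:-→d21:-→d22:-  best=H2

== LOOKUPS ==
["H3","H2","H3","H1","H2"]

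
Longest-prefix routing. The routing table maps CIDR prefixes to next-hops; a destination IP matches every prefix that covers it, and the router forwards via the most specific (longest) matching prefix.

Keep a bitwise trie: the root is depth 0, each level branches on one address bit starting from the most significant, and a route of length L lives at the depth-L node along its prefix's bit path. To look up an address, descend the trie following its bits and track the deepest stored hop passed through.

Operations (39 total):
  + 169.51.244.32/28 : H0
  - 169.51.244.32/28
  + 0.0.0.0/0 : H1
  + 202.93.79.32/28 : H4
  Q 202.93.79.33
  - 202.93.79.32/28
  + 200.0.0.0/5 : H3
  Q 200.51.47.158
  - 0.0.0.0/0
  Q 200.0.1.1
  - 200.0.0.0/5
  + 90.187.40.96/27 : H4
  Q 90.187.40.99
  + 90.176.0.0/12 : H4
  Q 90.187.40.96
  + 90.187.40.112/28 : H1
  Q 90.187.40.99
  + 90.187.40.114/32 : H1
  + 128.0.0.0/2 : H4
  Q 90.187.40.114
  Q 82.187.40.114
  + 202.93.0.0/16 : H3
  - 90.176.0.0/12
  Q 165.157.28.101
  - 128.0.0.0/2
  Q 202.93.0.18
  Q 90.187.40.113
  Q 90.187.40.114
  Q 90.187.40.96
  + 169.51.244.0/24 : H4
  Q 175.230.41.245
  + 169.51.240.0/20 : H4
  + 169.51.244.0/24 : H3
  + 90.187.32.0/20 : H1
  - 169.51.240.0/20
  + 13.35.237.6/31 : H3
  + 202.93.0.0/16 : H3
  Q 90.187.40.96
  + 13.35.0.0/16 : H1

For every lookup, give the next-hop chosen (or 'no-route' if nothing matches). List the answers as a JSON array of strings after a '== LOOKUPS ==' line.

Apply in order:
  + 169.51.244.32/28 (H0) depth=28
  del 169.51.244.32/28 (clear depth 28)
  + 0.0.0.0/0 (H1) depth=0
  + 202.93.79.32/28 (H4) depth=28
  ? 202.93.79.33  path d0:H1→d1:-→d2:-→d3:-→d4:-→d5:-→d6:-→d7:-→d8:-→d9:-→d10:-→d11:-→d12:-→d13:-→d14:-→d15:-→d16:-→d17:-→d18:-→d19:-→d20:-→d21:-→d22:-→d23:-→d24:-→d25:-→d26:-→d27:-→d28:H4  best=H4
  del 202.93.79.32/28 (clear depth 28)
  + 200.0.0.0/5 (H3) depth=5
  ? 200.51.47.158  path d0:H1→d1:-→d2:-→d3:-→d4:-→d5:H3→d6:-  best=H3
  del 0.0.0.0/0 (clear depth 0)
  ? 200.0.1.1  path d0:-→d1:-→d2:-→d3:-→d4:-→d5:H3→d6:-  best=H3
  del 200.0.0.0/5 (clear depth 5)
  + 90.187.40.96/27 (H4) depth=27
  ? 90.187.40.99  path d0:-→d1:-→d2:-→d3:-→d4:-→d5:-→d6:-→d7:-→d8:-→d9:-→d10:-→d11:-→d12:-→d13:-→d14:-→d15:-→d16:-→d17:-→d18:-→d19:-→d20:-→d21:-→d22:-→d23:-→d24:-→d25:-→d26:-→d27:H4  best=H4
  + 90.176.0.0/12 (H4) depth=12
  ? 90.187.40.96  path d0:-→d1:-→d2:-→d3:-→d4:-→d5:-→d6:-→d7:-→d8:-→d9:-→d10:-→d11:-→d12:H4→d13:-→d14:-→d15:-→d16:-→d17:-→d18:-→d19:-→d20:-→d21:-→d22:-→d23:-→d24:-→d25:-→d26:-→d27:H4  best=H4
  + 90.187.40.112/28 (H1) depth=28
  ? 90.187.40.99  path d0:-→d1:-→d2:-→d3:-→d4:-→d5:-→d6:-→d7:-→d8:-→d9:-→d10:-→d11:-→d12:H4→d13:-→d14:-→d15:-→d16:-→d17:-→d18:-→d19:-→d20:-→d21:-→d22:-→d23:-→d24:-→d25:-→d26:-→d27:H4  best=H4
  + 90.187.40.114/32 (H1) depth=32
  + 128.0.0.0/2 (H4) depth=2
  ? 90.187.40.114  path d0:-→d1:-→d2:-→d3:-→d4:-→d5:-→d6:-→d7:-→d8:-→d9:-→d10:-→d11:-→d12:H4→d13:-→d14:-→d15:-→d16:-→d17:-→d18:-→d19:-→d20:-→d21:-→d22:-→d23:-→d24:-→d25:-→d26:-→d27:H4→d28:H1→d29:-→d30:-→d31:-→d32:H1  best=H1
  ? 82.187.40.114  path d0:-→d1:-→d2:-→d3:-→d4:-  best=no-route
  + 202.93.0.0/16 (H3) depth=16
  del 90.176.0.0/12 (clear depth 12)
  ? 165.157.28.101  path d0:-→d1:-→d2:H4→d3:-→d4:-  best=H4
  del 128.0.0.0/2 (clear depth 2)
  ? 202.93.0.18  path d0:-→d1:-→d2:-→d3:-→d4:-→d5:-→d6:-→d7:-→d8:-→d9:-→d10:-→d11:-→d12:-→d13:-→d14:-→d15:-→d16:H3→d17:-  best=H3
  ? 90.187.40.113  path d0:-→d1:-→d2:-→d3:-→d4:-→d5:-→d6:-→d7:-→d8:-→d9:-→d10:-→d11:-→d12:-→d13:-→d14:-→d15:-→d16:-→d17:-→d18:-→d19:-→d20:-→d21:-→d22:-→d23:-→d24:-→d25:-→d26:-→d27:H4→d28:H1→d29:-→d30:-  best=H1
  ? 90.187.40.114  path d0:-→d1:-→d2:-→d3:-→d4:-→d5:-→d6:-→d7:-→d8:-→d9:-→d10:-→d11:-→d12:-→d13:-→d14:-→d15:-→d16:-→d17:-→d18:-→d19:-→d20:-→d21:-→d22:-→d23:-→d24:-→d25:-→d26:-→d27:H4→d28:H1→d29:-→d30:-→d31:-→d32:H1  best=H1
  ? 90.187.40.96  path d0:-→d1:-→d2:-→d3:-→d4:-→d5:-→d6:-→d7:-→d8:-→d9:-→d10:-→d11:-→d12:-→d13:-→d14:-→d15:-→d16:-→d17:-→d18:-→d19:-→d20:-→d21:-→d22:-→d23:-→d24:-→d25:-→d26:-→d27:H4  best=H4
  + 169.51.244.0/24 (H4) depth=24
  ? 175.230.41.245  path d0:-→d1:-→d2:-→d3:-→d4:-→d5:-  best=no-route
  + 169.51.240.0/20 (H4) depth=20
  + 169.51.244.0/24 (H3) depth=24
  + 90.187.32.0/20 (H1) depth=20
  del 169.51.240.0/20 (clear depth 20)
  + 13.35.237.6/31 (H3) depth=31
  + 202.93.0.0/16 (H3) depth=16
  ? 90.187.40.96  path d0:-→d1:-→d2:-→d3:-→d4:-→d5:-→d6:-→d7:-→d8:-→d9:-→d10:-→d11:-→d12:-→d13:-→d14:-→d15:-→d16:-→d17:-→d18:-→d19:-→d20:H1→d21:-→d22:-→d23:-→d24:-→d25:-→d26:-→d27:H4  best=H4
  + 13.35.0.0/16 (H1) depth=16

== LOOKUPS ==
["H4","H3","H3","H4","H4","H4","H1","no-route","H4","H3","H1","H1","H4","no-route","H4"]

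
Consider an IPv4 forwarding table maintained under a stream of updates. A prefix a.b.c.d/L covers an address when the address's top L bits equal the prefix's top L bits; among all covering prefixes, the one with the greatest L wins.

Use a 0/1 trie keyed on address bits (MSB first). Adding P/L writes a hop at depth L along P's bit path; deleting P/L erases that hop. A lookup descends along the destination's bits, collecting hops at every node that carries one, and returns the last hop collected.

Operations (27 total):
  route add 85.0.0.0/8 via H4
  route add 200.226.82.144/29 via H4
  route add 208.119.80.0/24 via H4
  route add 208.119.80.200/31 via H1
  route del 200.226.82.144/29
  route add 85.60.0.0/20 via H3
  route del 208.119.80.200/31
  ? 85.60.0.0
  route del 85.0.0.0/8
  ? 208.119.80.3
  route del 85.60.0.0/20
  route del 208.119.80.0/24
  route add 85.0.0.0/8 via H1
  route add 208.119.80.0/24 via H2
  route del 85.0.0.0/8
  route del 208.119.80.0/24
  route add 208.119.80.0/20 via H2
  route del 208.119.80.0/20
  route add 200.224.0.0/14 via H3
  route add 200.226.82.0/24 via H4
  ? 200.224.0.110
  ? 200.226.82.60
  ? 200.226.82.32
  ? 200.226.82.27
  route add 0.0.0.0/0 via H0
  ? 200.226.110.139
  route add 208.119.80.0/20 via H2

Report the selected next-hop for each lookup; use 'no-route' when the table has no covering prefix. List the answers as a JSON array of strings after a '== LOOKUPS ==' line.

Apply in order:
  + 85.0.0.0/8 (H4) depth=8
  + 200.226.82.144/29 (H4) depth=29
  + 208.119.80.0/24 (H4) depth=24
  + 208.119.80.200/31 (H1) depth=31
  - 200.226.82.144/29 clear@29
  + 85.60.0.0/20 (H3) depth=20
  - 208.119.80.200/31 clear@31
  lookup 85.60.0.0: bits 01010101001111000000 walk d0:-→d1:-→d2:-→d3:-→d4:-→d5:-→d6:-→d7:-→d8:H4→d9:-→d10:-→d11:-→d12:-→d13:-→d14:-→d15:-→d16:-→d17:-→d18:-→d19:-→d20:H3 -> H3
  - 85.0.0.0/8 clear@8
  lookup 208.119.80.3: bits 110100000111011101010000 walk d0:-→d1:-→d2:-→d3:-→d4:-→d5:-→d6:-→d7:-→d8:-→d9:-→d10:-→d11:-→d12:-→d13:-→d14:-→d15:-→d16:-→d17:-→d18:-→d19:-→d20:-→d21:-→d22:-→d23:-→d24:H4 -> H4
  - 85.60.0.0/20 clear@20
  - 208.119.80.0/24 clear@24
  + 85.0.0.0/8 (H1) depth=8
  + 208.119.80.0/24 (H2) depth=24
  - 85.0.0.0/8 clear@8
  - 208.119.80.0/24 clear@24
  + 208.119.80.0/20 (H2) depth=20
  - 208.119.80.0/20 clear@20
  + 200.224.0.0/14 (H3) depth=14
  + 200.226.82.0/24 (H4) depth=24
  lookup 200.224.0.110: bits 11001000111000 walk d0:-→d1:-→d2:-→d3:-→d4:-→d5:-→d6:-→d7:-→d8:-→d9:-→d10:-→d11:-→d12:-→d13:-→d14:H3 -> H3
  lookup 200.226.82.60: bits 110010001110001001010010 walk d0:-→d1:-→d2:-→d3:-→d4:-→d5:-→d6:-→d7:-→d8:-→d9:-→d10:-→d11:-→d12:-→d13:-→d14:H3→d15:-→d16:-→d17:-→d18:-→d19:-→d20:-→d21:-→d22:-→d23:-→d24:H4 -> H4
  lookup 200.226.82.32: bits 110010001110001001010010 walk d0:-→d1:-→d2:-→d3:-→d4:-→d5:-→d6:-→d7:-→d8:-→d9:-→d10:-→d11:-→d12:-→d13:-→d14:H3→d15:-→d16:-→d17:-→d18:-→d19:-→d20:-→d21:-→d22:-→d23:-→d24:H4 -> H4
  lookup 200.226.82.27: bits 110010001110001001010010 walk d0:-→d1:-→d2:-→d3:-→d4:-→d5:-→d6:-→d7:-→d8:-→d9:-→d10:-→d11:-→d12:-→d13:-→d14:H3→d15:-→d16:-→d17:-→d18:-→d19:-→d20:-→d21:-→d22:-→d23:-→d24:H4 -> H4
  + 0.0.0.0/0 (H0) depth=0
  lookup 200.226.110.139: bits 110010001110001001 walk d0:H0→d1:-→d2:-→d3:-→d4:-→d5:-→d6:-→d7:-→d8:-→d9:-→d10:-→d11:-→d12:-→d13:-→d14:H3→d15:-→d16:-→d17:-→d18:- -> H3
  + 208.119.80.0/20 (H2) depth=20

== LOOKUPS ==
["H3","H4","H3","H4","H4","H4","H3"]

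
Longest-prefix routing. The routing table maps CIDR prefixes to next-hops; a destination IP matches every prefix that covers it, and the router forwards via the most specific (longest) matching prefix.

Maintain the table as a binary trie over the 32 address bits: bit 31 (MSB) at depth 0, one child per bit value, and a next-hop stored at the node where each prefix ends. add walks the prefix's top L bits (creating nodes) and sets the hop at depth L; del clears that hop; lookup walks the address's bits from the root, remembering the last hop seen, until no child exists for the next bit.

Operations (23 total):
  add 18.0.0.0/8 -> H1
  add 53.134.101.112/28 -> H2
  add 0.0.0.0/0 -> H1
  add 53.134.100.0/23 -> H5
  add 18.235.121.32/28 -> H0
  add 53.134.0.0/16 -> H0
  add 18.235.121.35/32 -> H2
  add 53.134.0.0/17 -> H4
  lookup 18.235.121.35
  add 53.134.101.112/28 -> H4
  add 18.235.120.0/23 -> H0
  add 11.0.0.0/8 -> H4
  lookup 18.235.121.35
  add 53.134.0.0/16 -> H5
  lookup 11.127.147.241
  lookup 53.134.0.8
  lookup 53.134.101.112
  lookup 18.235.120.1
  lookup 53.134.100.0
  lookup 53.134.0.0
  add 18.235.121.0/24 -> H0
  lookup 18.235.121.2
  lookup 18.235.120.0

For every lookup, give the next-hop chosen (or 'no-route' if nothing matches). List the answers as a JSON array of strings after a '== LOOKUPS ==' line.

Apply in order:
  + 18.0.0.0/8 (H1) depth=8
  + 53.134.101.112/28 (H2) depth=28
  + 0.0.0.0/0 (H1) depth=0
  + 53.134.100.0/23 (H5) depth=23
  + 18.235.121.32/28 (H0) depth=28
  + 53.134.0.0/16 (H0) depth=16
  + 18.235.121.35/32 (H2) depth=32
  + 53.134.0.0/17 (H4) depth=17
  lookup 18.235.121.35: bits 00010010111010110111100100100011 walk d0:H1→d1:-→d2:-→d3:-→d4:-→d5:-→d6:-→d7:-→d8:H1→d9:-→d10:-→d11:-→d12:-→d13:-→d14:-→d15:-→d16:-→d17:-→d18:-→d19:-→d20:-→d21:-→d22:-→d23:-→d24:-→d25:-→d26:-→d27:-→d28:H0→d29:-→d30:-→d31:-→d32:H2 -> H2
  + 53.134.101.112/28 (H4) depth=28
  + 18.235.120.0/23 (H0) depth=23
  + 11.0.0.0/8 (H4) depth=8
  lookup 18.235.121.35: bits 00010010111010110111100100100011 walk d0:H1→d1:-→d2:-→d3:-→d4:-→d5:-→d6:-→d7:-→d8:H1→d9:-→d10:-→d11:-→d12:-→d13:-→d14:-→d15:-→d16:-→d17:-→d18:-→d19:-→d20:-→d21:-→d22:-→d23:H0→d24:-→d25:-→d26:-→d27:-→d28:H0→d29:-→d30:-→d31:-→d32:H2 -> H2
  + 53.134.0.0/16 (H5) depth=16
  lookup 11.127.147.241: bits 00001011 walk d0:H1→d1:-→d2:-→d3:-→d4:-→d5:-→d6:-→d7:-→d8:H4 -> H4
  lookup 53.134.0.8: bits 00110101100001100 walk d0:H1→d1:-→d2:-→d3:-→d4:-→d5:-→d6:-→d7:-→d8:-→d9:-→d10:-→d11:-→d12:-→d13:-→d14:-→d15:-→d16:H5→d17:H4 -> H4
  lookup 53.134.101.112: bits 0011010110000110011001010111 walk d0:H1→d1:-→d2:-→d3:-→d4:-→d5:-→d6:-→d7:-→d8:-→d9:-→d10:-→d11:-→d12:-→d13:-→d14:-→d15:-→d16:H5→d17:H4→d18:-→d19:-→d20:-→d21:-→d22:-→d23:H5→d24:-→d25:-→d26:-→d27:-→d28:H4 -> H4
  lookup 18.235.120.1: bits 00010010111010110111100 walk d0:H1→d1:-→d2:-→d3:-→d4:-→d5:-→d6:-→d7:-→d8:H1→d9:-→d10:-→d11:-→d12:-→d13:-→d14:-→d15:-→d16:-→d17:-→d18:-→d19:-→d20:-→d21:-→d22:-→d23:H0 -> H0
  lookup 53.134.100.0: bits 00110101100001100110010 walk d0:H1→d1:-→d2:-→d3:-→d4:-→d5:-→d6:-→d7:-→d8:-→d9:-→d10:-→d11:-→d12:-→d13:-→d14:-→d15:-→d16:H5→d17:H4→d18:-→d19:-→d20:-→d21:-→d22:-→d23:H5 -> H5
  lookup 53.134.0.0: bits 00110101100001100 walk d0:H1→d1:-→d2:-→d3:-→d4:-→d5:-→d6:-→d7:-→d8:-→d9:-→d10:-→d11:-→d12:-→d13:-→d14:-→d15:-→d16:H5→d17:H4 -> H4
  + 18.235.121.0/24 (H0) depth=24
  lookup 18.235.121.2: bits 00010010111010110111100100 walk d0:H1→d1:-→d2:-→d3:-→d4:-→d5:-→d6:-→d7:-→d8:H1→d9:-→d10:-→d11:-→d12:-→d13:-→d14:-→d15:-→d16:-→d17:-→d18:-→d19:-→d20:-→d21:-→d22:-→d23:H0→d24:H0→d25:-→d26:- -> H0
  lookup 18.235.120.0: bits 00010010111010110111100 walk d0:H1→d1:-→d2:-→d3:-→d4:-→d5:-→d6:-→d7:-→d8:H1→d9:-→d10:-→d11:-→d12:-→d13:-→d14:-→d15:-→d16:-→d17:-→d18:-→d19:-→d20:-→d21:-→d22:-→d23:H0 -> H0

== LOOKUPS ==
["H2","H2","H4","H4","H4","H0","H5","H4","H0","H0"]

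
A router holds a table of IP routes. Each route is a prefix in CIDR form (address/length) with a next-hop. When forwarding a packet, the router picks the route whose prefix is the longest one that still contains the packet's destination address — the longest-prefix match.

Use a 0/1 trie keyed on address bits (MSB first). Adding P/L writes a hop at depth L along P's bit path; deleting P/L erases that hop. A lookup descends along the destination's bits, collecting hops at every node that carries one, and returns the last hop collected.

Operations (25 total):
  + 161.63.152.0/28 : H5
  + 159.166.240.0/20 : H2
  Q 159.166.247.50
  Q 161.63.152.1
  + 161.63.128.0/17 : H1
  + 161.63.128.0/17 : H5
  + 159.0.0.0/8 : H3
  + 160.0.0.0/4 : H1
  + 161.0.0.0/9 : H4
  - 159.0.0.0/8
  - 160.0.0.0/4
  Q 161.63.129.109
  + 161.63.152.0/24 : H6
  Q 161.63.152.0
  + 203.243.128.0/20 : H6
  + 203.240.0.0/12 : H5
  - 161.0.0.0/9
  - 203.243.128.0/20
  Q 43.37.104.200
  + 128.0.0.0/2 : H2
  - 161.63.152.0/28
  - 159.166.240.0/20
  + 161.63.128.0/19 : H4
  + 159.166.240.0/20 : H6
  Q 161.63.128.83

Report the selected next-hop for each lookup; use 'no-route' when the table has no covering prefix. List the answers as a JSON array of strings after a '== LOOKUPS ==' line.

Apply in order:
  add 161.63.152.0/28 -> H5 at depth 28
  add 159.166.240.0/20 -> H2 at depth 20
  Q 159.166.247.50: descend 10011111101001101111 ; hops seen [H2] ; pick H2
  Q 161.63.152.1: descend 1010000100111111100110000000 ; hops seen [H5] ; pick H5
  add 161.63.128.0/17 -> H1 at depth 17
  add 161.63.128.0/17 -> H5 at depth 17
  add 159.0.0.0/8 -> H3 at depth 8
  add 160.0.0.0/4 -> H1 at depth 4
  add 161.0.0.0/9 -> H4 at depth 9
  - 159.0.0.0/8 clear@8
  - 160.0.0.0/4 clear@4
  Q 161.63.129.109: descend 1010000100111111100 ; hops seen [H4,H5] ; pick H5
  add 161.63.152.0/24 -> H6 at depth 24
  Q 161.63.152.0: descend 1010000100111111100110000000 ; hops seen [H4,H5,H6,H5] ; pick H5
  add 203.243.128.0/20 -> H6 at depth 20
  add 203.240.0.0/12 -> H5 at depth 12
  - 161.0.0.0/9 clear@9
  - 203.243.128.0/20 clear@20
  Q 43.37.104.200: descend ε ; hops seen [∅] ; pick no-route
  add 128.0.0.0/2 -> H2 at depth 2
  - 161.63.152.0/28 clear@28
  - 159.166.240.0/20 clear@20
  add 161.63.128.0/19 -> H4 at depth 19
  add 159.166.240.0/20 -> H6 at depth 20
  Q 161.63.128.83: descend 1010000100111111100 ; hops seen [H2,H5,H4] ; pick H4

== LOOKUPS ==
["H2","H5","H5","H5","no-route","H4"]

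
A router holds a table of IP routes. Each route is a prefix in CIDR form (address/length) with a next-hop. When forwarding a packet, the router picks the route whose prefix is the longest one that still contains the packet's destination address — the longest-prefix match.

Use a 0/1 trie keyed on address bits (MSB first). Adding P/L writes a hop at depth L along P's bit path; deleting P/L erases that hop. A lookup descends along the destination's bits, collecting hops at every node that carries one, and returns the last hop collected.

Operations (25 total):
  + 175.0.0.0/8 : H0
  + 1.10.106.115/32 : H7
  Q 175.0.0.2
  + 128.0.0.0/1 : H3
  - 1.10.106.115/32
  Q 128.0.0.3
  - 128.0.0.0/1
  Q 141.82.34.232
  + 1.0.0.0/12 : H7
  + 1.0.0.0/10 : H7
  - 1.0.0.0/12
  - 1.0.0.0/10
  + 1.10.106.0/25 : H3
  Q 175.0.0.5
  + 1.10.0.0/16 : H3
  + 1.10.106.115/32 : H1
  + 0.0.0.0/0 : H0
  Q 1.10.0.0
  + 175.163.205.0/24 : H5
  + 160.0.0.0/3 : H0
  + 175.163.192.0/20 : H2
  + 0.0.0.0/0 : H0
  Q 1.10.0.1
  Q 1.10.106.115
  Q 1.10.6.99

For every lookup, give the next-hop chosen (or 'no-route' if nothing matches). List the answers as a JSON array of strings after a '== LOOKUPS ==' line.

Apply in order:
  add 175.0.0.0/8 -> H0 at depth 8
  add 1.10.106.115/32 -> H7 at depth 32
  lookup 175.0.0.2: bits 10101111 walk d0:-→d1:-→d2:-→d3:-→d4:-→d5:-→d6:-→d7:-→d8:H0 -> H0
  add 128.0.0.0/1 -> H3 at depth 1
  - 1.10.106.115/32 clear@32
  lookup 128.0.0.3: bits 10 walk d0:-→d1:H3→d2:- -> H3
  - 128.0.0.0/1 clear@1
  lookup 141.82.34.232: bits 10 walk d0:-→d1:-→d2:- -> no-route
  add 1.0.0.0/12 -> H7 at depth 12
  add 1.0.0.0/10 -> H7 at depth 10
  - 1.0.0.0/12 clear@12
  - 1.0.0.0/10 clear@10
  add 1.10.106.0/25 -> H3 at depth 25
  lookup 175.0.0.5: bits 10101111 walk d0:-→d1:-→d2:-→d3:-→d4:-→d5:-→d6:-→d7:-→d8:H0 -> H0
  add 1.10.0.0/16 -> H3 at depth 16
  add 1.10.106.115/32 -> H1 at depth 32
  add 0.0.0.0/0 -> H0 at depth 0
  lookup 1.10.0.0: bits 00000001000010100 walk d0:H0→d1:-→d2:-→d3:-→d4:-→d5:-→d6:-→d7:-→d8:-→d9:-→d10:-→d11:-→d12:-→d13:-→d14:-→d15:-→d16:H3→d17:- -> H3
  add 175.163.205.0/24 -> H5 at depth 24
  add 160.0.0.0/3 -> H0 at depth 3
  add 175.163.192.0/20 -> H2 at depth 20
  add 0.0.0.0/0 -> H0 at depth 0
  lookup 1.10.0.1: bits 00000001000010100 walk d0:H0→d1:-→d2:-→d3:-→d4:-→d5:-→d6:-→d7:-→d8:-→d9:-→d10:-→d11:-→d12:-→d13:-→d14:-→d15:-→d16:H3→d17:- -> H3
  lookup 1.10.106.115: bits 00000001000010100110101001110011 walk d0:H0→d1:-→d2:-→d3:-→d4:-→d5:-→d6:-→d7:-→d8:-→d9:-→d10:-→d11:-→d12:-→d13:-→d14:-→d15:-→d16:H3→d17:-→d18:-→d19:-→d20:-→d21:-→d22:-→d23:-→d24:-→d25:H3→d26:-→d27:-→d28:-→d29:-→d30:-→d31:-→d32:H1 -> H1
  lookup 1.10.6.99: bits 00000001000010100 walk d0:H0→d1:-→d2:-→d3:-→d4:-→d5:-→d6:-→d7:-→d8:-→d9:-→d10:-→d11:-→d12:-→d13:-→d14:-→d15:-→d16:H3→d17:- -> H3

== LOOKUPS ==
["H0","H3","no-route","H0","H3","H3","H1","H3"]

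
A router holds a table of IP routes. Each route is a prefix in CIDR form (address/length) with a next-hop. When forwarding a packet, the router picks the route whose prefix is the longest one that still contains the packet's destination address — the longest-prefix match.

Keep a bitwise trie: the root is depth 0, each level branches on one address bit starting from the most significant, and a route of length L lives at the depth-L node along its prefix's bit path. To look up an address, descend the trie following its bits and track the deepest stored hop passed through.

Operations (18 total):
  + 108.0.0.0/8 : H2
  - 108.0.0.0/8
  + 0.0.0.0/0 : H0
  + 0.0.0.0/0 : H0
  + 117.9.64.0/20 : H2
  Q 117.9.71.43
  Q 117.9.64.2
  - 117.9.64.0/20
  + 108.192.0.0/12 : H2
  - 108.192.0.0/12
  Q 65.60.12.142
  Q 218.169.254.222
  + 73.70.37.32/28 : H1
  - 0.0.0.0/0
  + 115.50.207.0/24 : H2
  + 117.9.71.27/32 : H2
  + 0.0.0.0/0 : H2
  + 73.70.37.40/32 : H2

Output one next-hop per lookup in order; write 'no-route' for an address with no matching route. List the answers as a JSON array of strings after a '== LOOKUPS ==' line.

Process each operation:
  + 108.0.0.0/8 (H2) depth=8
  del 108.0.0.0/8 (clear depth 8)
  + 0.0.0.0/0 (H0) depth=0
  + 0.0.0.0/0 (H0) depth=0
  + 117.9.64.0/20 (H2) depth=20
  Q 117.9.71.43: descend 01110101000010010100 ; hops seen [H0,H2] ; pick H2
  Q 117.9.64.2: descend 01110101000010010100 ; hops seen [H0,H2] ; pick H2
  del 117.9.64.0/20 (clear depth 20)
  + 108.192.0.0/12 (H2) depth=12
  del 108.192.0.0/12 (clear depth 12)
  Q 65.60.12.142: descend 01 ; hops seen [H0] ; pick H0
  Q 218.169.254.222: descend ε ; hops seen [H0] ; pick H0
  + 73.70.37.32/28 (H1) depth=28
  del 0.0.0.0/0 (clear depth 0)
  + 115.50.207.0/24 (H2) depth=24
  + 117.9.71.27/32 (H2) depth=32
  + 0.0.0.0/0 (H2) depth=0
  + 73.70.37.40/32 (H2) depth=32

== LOOKUPS ==
["H2","H2","H0","H0"]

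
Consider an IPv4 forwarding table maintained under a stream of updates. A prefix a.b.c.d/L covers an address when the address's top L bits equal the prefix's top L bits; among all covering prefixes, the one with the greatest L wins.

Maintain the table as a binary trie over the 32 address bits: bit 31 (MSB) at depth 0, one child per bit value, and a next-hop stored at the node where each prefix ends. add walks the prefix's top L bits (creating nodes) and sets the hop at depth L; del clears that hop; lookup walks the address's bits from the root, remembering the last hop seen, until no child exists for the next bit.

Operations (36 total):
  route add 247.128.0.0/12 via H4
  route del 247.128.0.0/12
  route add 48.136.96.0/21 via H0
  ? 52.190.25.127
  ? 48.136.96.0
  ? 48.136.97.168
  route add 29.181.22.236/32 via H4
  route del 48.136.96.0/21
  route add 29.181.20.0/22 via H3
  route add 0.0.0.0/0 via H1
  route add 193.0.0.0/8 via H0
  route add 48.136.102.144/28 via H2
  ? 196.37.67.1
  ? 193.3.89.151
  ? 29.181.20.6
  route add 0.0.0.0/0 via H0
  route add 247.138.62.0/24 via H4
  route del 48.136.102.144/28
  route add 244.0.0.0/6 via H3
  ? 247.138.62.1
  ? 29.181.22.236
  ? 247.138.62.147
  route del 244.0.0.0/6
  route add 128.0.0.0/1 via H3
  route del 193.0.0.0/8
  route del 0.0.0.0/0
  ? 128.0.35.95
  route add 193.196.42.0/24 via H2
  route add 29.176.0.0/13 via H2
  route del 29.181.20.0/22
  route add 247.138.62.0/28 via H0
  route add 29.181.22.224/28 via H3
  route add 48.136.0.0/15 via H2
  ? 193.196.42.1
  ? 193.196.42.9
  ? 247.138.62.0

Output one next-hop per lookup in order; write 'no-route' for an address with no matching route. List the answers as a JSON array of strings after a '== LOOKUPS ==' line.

Process each operation:
  + 247.128.0.0/12 (H4) depth=12
  del 247.128.0.0/12 (clear depth 12)
  + 48.136.96.0/21 (H0) depth=21
  Q 52.190.25.127: descend 00110 ; hops seen [∅] ; pick no-route
  Q 48.136.96.0: descend 001100001000100001100 ; hops seen [H0] ; pick H0
  Q 48.136.97.168: descend 001100001000100001100 ; hops seen [H0] ; pick H0
  + 29.181.22.236/32 (H4) depth=32
  del 48.136.96.0/21 (clear depth 21)
  + 29.181.20.0/22 (H3) depth=22
  + 0.0.0.0/0 (H1) depth=0
  + 193.0.0.0/8 (H0) depth=8
  + 48.136.102.144/28 (H2) depth=28
  Q 196.37.67.1: descend 11000 ; hops seen [H1] ; pick H1
  Q 193.3.89.151: descend 11000001 ; hops seen [H1,H0] ; pick H0
  Q 29.181.20.6: descend 0001110110110101000101 ; hops seen [H1,H3] ; pick H3
  + 0.0.0.0/0 (H0) depth=0
  + 247.138.62.0/24 (H4) depth=24
  del 48.136.102.144/28 (clear depth 28)
  + 244.0.0.0/6 (H3) depth=6
  Q 247.138.62.1: descend 111101111000101000111110 ; hops seen [H0,H3,H4] ; pick H4
  Q 29.181.22.236: descend 00011101101101010001011011101100 ; hops seen [H0,H3,H4] ; pick H4
  Q 247.138.62.147: descend 111101111000101000111110 ; hops seen [H0,H3,H4] ; pick H4
  del 244.0.0.0/6 (clear depth 6)
  + 128.0.0.0/1 (H3) depth=1
  del 193.0.0.0/8 (clear depth 8)
  del 0.0.0.0/0 (clear depth 0)
  Q 128.0.35.95: descend 1 ; hops seen [H3] ; pick H3
  + 193.196.42.0/24 (H2) depth=24
  + 29.176.0.0/13 (H2) depth=13
  del 29.181.20.0/22 (clear depth 22)
  + 247.138.62.0/28 (H0) depth=28
  + 29.181.22.224/28 (H3) depth=28
  + 48.136.0.0/15 (H2) depth=15
  Q 193.196.42.1: descend 110000011100010000101010 ; hops seen [H3,H2] ; pick H2
  Q 193.196.42.9: descend 110000011100010000101010 ; hops seen [H3,H2] ; pick H2
  Q 247.138.62.0: descend 1111011110001010001111100000 ; hops seen [H3,H4,H0] ; pick H0

== LOOKUPS ==
["no-route","H0","H0","H1","H0","H3","H4","H4","H4","H3","H2","H2","H0"]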